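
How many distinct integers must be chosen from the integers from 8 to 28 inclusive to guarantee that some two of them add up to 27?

16

Group the elements by complementary pair {x, 27−x}: {8,19}, {9,18}, {10,17}, …, giving 6 two-element pairs and 9 integers whose partner 27−x falls outside [8,28].
Pigeonhole: treating each of those 15 groups as a pigeonhole, one can pick one integer per group — 15 integers — with no two summing to 27.
The 16th integer lands in an occupied pair, forcing a sum of 27.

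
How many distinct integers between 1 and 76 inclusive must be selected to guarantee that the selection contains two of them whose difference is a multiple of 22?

Integers whose pairwise differences are multiples of 22 are exactly those sharing a remainder mod 22. By pigeonhole, the 22 residue classes mod 22 are the pigeonholes.
With 22 integers one could put 1 in each residue class and have no class reach 2.
The 23rd integer pushes some class to 2, so 22·1 + 1 = 23.

23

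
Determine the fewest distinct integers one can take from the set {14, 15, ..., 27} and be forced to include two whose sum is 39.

9

Two chosen integers sum to 39 exactly when both halves of some pair {x, 39−x} with 14 ≤ x ≤ 39−x ≤ 25 are chosen — 6 such pairs.
The remaining 2 elements (those with no distinct partner in range) can never complete a 39-sum, so the worst case takes all of them and one from each pair: 2 + 6 = 8.
Pigeonhole: the 9th integer has to be the second member of some pair, so 8 + 1 = 9.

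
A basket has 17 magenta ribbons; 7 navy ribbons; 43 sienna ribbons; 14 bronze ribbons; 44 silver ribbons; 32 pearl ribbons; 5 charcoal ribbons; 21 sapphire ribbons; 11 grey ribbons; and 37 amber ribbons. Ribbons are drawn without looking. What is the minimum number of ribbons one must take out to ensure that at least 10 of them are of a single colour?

Put each drawn ribbon into a box by colour. The largest draw with every box below 10 takes min(count, 9) from each colour; colours with fewer than 9 contribute all they have.
Σ min(cᵢ, 9) = 9 + 7 + 9 + 9 + 9 + 9 + 5 + 9 + 9 + 9 = 84.
Draw number 84 + 1 = 85 must push one box to 10.

85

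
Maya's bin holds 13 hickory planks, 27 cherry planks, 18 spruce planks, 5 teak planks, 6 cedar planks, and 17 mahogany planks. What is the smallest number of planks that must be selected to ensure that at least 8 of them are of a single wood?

40

The 6 woods are the holes; the planks drawn are the pigeons.
To avoid 8 of any one wood, the worst case takes at most 7 of each wood, or every plank of a wood that has fewer than 7.
That gives 7 + 7 + 7 + 5 + 6 + 7 = 39 planks with no wood reaching 8.
The next plank forces some wood to 8, so 39 + 1 = 40.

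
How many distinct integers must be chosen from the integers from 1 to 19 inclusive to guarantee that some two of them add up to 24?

13

Group the elements by complementary pair {x, 24−x}: {5,19}, {6,18}, {7,17}, …, giving 7 two-element pairs, the single value 12 (it cannot pair with itself since the integers are distinct), and 4 integers whose partner 24−x falls outside [1,19].
Treating each of those 12 groups as a pigeonhole, one can pick one integer per group — 12 integers — with no two summing to 24.
The 13th integer lands in an occupied pair, forcing a sum of 24.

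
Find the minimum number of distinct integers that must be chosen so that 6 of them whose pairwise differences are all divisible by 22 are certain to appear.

111

Integers whose pairwise differences are multiples of 22 are exactly those sharing a remainder mod 22. By the pigeonhole principle, the 22 residue classes mod 22 are the pigeonholes.
With 110 integers one could put 5 in each residue class and have no class reach 6.
The 111th integer pushes some class to 6, so 22·5 + 1 = 111.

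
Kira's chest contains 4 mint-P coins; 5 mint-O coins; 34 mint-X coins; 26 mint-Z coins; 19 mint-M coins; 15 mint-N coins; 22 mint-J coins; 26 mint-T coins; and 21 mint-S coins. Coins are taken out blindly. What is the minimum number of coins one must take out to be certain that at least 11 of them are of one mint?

An adversary could hand out at most 10 coins per mint (mint-P, mint-O run out sooner): 4 + 5 + 10 + 10 + 10 + 10 + 10 + 10 + 10 = 79 coins and still no mint has 11.
One more coin lands in a mint already at 10, so 80 draws are enough and 79 are not.

80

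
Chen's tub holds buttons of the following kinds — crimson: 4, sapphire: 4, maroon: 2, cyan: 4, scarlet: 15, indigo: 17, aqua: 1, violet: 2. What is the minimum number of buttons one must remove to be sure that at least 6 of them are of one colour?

An adversary could hand out at most 5 buttons per colour (6 colours run out sooner): 4 + 4 + 2 + 4 + 5 + 5 + 1 + 2 = 27 buttons and still no colour has 6.
One more button lands in a colour already at 5, so 28 draws are enough and 27 are not.

28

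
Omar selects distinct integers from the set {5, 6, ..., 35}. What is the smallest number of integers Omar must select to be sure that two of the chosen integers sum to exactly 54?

24

Group the elements by complementary pair {x, 54−x}: {19,35}, {20,34}, {21,33}, …, giving 8 two-element pairs, the single value 27 (it cannot pair with itself since the integers are distinct), and 14 integers whose partner 54−x falls outside [5,35].
Treating each of those 23 groups as a pigeonhole, one can pick one integer per group — 23 integers — with no two summing to 54.
The 24th integer lands in an occupied pair, forcing a sum of 54.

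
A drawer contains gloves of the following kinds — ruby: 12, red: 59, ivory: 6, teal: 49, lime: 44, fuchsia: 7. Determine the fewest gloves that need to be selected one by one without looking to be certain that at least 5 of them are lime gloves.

In the worst case for collecting lime gloves, every non-lime glove comes out first.
There are 12 + 59 + 6 + 49 + 7 = 133 non-lime gloves altogether.
After those, each further glove must be lime, so 133 + 5 = 138 draws guarantee 5 lime gloves.

138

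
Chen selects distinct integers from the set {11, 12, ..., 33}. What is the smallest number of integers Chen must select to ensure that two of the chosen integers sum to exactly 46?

14

A set avoiding the sum 46 can contain at most one of each pair {x, 46−x}, plus the 3 elements whose complement lies outside the range or equal to its own complement.
The integers 11, …, 23 (13 of them) are such a set: any two sum to at least 11+12 = 23 and at most 22+23 = 45 < 46.
By pigeonhole, any 14th integer completes one of the 10 pairs, so 14 choices force a sum of 46.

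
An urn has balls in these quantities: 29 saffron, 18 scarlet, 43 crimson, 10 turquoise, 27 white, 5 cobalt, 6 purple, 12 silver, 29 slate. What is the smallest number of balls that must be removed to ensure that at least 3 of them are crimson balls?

In the worst case for collecting crimson balls, every non-crimson ball comes out first.
There are 29 + 18 + 10 + 27 + 5 + 6 + 12 + 29 = 136 non-crimson balls altogether.
After those, each further ball must be crimson, so 136 + 3 = 139 draws guarantee 3 crimson balls.

139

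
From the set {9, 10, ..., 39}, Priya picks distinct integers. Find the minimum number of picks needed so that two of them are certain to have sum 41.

20

Two chosen integers sum to 41 exactly when both halves of some pair {x, 41−x} with 9 ≤ x ≤ 41−x ≤ 32 are chosen — 12 such pairs.
The remaining 7 elements (those with no distinct partner in range) can never complete a 41-sum, so the worst case takes all of them and one from each pair: 7 + 12 = 19.
The 20th integer has to be the second member of some pair, so 19 + 1 = 20.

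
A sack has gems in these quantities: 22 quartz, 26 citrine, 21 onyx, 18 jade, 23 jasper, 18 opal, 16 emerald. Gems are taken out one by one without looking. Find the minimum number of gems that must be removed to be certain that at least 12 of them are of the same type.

78

Pigeonhole: the 7 types are the holes; the gems drawn are the pigeons.
To avoid 12 of any one type, the worst case takes at most 11 of each type.
That gives 11 + 11 + 11 + 11 + 11 + 11 + 11 = 77 gems with no type reaching 12.
The next gem forces some type to 12, so 77 + 1 = 78.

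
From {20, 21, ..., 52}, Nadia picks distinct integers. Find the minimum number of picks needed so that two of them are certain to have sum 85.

A set avoiding the sum 85 can contain at most one of each pair {x, 85−x}, plus the 13 elements whose complement lies outside the range.
The integers 20, …, 42 (23 of them) are such a set: any two sum to at least 20+21 = 41 and at most 41+42 = 83 < 85.
Pigeonhole: any 24th integer completes one of the 10 pairs, so 24 choices force a sum of 85.

24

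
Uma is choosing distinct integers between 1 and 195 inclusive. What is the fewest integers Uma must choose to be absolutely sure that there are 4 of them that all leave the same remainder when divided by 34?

By pigeonhole, the 34 residue classes mod 34 are the pigeonholes.
With 102 integers one could put 3 in each residue class and have no class reach 4.
The 103rd integer pushes some class to 4, so 34·3 + 1 = 103.

103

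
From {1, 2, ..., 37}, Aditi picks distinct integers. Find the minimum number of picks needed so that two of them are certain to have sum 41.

21

Two chosen integers sum to 41 exactly when both halves of some pair {x, 41−x} with 4 ≤ x ≤ 41−x ≤ 37 are chosen — 17 such pairs.
The remaining 3 elements (those with no distinct partner in range) can never complete a 41-sum, so the worst case takes all of them and one from each pair: 3 + 17 = 20.
The 21st integer has to be the second member of some pair, so 20 + 1 = 21.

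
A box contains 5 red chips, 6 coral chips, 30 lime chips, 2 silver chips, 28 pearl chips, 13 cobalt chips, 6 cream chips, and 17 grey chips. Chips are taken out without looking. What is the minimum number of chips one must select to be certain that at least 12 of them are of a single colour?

64

By the pigeonhole principle, put each drawn chip into a box by colour. The largest draw with every box below 12 takes min(count, 11) from each colour; colours with fewer than 11 contribute all they have.
Σ min(cᵢ, 11) = 5 + 6 + 11 + 2 + 11 + 11 + 6 + 11 = 63.
Draw number 63 + 1 = 64 must push one box to 12.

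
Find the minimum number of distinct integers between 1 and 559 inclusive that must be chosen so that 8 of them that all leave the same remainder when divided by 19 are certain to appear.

By the pigeonhole principle, the 19 residue classes mod 19 are the pigeonholes.
With 133 integers one could put 7 in each residue class and have no class reach 8.
The 134th integer pushes some class to 8, so 19·7 + 1 = 134.

134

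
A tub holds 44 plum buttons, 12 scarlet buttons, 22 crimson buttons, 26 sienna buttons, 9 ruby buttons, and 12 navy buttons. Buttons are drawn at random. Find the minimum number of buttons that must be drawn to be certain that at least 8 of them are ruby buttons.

124

In the worst case for collecting ruby buttons, every non-ruby button comes out first.
There are 44 + 12 + 22 + 26 + 12 = 116 non-ruby buttons altogether.
After those, each further button must be ruby, so 116 + 8 = 124 draws guarantee 8 ruby buttons.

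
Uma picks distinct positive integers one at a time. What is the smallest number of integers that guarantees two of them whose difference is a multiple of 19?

Integers whose pairwise differences are multiples of 19 are exactly those sharing a remainder mod 19. By the pigeonhole principle, the 19 residue classes mod 19 are the pigeonholes.
With 19 integers one could put 1 in each residue class and have no class reach 2.
The 20th integer pushes some class to 2, so 19·1 + 1 = 20.

20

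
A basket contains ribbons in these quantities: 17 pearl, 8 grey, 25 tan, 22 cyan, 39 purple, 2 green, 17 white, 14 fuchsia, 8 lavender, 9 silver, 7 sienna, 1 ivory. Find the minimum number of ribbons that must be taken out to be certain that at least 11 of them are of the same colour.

An adversary could hand out at most 10 ribbons per colour (6 colours run out sooner): 10 + 8 + 10 + 10 + 10 + 2 + 10 + 10 + 8 + 9 + 7 + 1 = 95 ribbons and still no colour has 11.
One more ribbon lands in a colour already at 10, so 96 draws are enough and 95 are not.

96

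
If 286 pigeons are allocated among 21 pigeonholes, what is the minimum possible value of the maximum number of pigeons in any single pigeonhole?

The 21 pigeonholes are the holes and the 286 pigeons are the pigeons.
If every pigeonhole held at most 13 pigeons, the total would be at most 21 × 13 = 273, which is less than 286.
So some pigeonhole holds at least ⌈286/21⌉ = 14 pigeons.

14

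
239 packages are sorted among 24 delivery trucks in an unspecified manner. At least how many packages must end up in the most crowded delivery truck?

The 24 delivery trucks are the holes and the 239 packages are the pigeons.
If every delivery truck held at most 9 packages, the total would be at most 24 × 9 = 216, which is less than 239.
So some delivery truck holds at least ⌈239/24⌉ = 10 packages.

10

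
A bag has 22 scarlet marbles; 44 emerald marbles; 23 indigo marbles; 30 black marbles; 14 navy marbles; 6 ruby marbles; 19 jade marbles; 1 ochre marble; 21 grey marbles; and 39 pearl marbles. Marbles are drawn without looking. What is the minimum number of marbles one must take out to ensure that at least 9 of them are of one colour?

By the pigeonhole principle, the 10 colours are the holes; the marbles drawn are the pigeons.
To avoid 9 of any one colour, the worst case takes at most 8 of each colour, or every marble of a colour that has fewer than 8.
That gives 8 + 8 + 8 + 8 + 8 + 6 + 8 + 1 + 8 + 8 = 71 marbles with no colour reaching 9.
The next marble forces some colour to 9, so 71 + 1 = 72.

72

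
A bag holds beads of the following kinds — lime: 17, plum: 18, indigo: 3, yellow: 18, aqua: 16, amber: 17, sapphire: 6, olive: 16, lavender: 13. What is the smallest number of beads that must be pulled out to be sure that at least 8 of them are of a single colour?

59

By pigeonhole, the 9 colours are the holes; the beads drawn are the pigeons.
To avoid 8 of any one colour, the worst case takes at most 7 of each colour, or every bead of a colour that has fewer than 7.
That gives 7 + 7 + 3 + 7 + 7 + 7 + 6 + 7 + 7 = 58 beads with no colour reaching 8.
The next bead forces some colour to 8, so 58 + 1 = 59.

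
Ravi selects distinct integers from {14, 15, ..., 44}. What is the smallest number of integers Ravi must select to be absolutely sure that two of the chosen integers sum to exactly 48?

Two chosen integers sum to 48 exactly when both halves of some pair {x, 48−x} with 14 ≤ x ≤ 48−x ≤ 34 are chosen — 10 such pairs.
The remaining 11 elements (those with no distinct partner in range) can never complete a 48-sum, so the worst case takes all of them and one from each pair: 11 + 10 = 21.
The 22nd integer has to be the second member of some pair, so 21 + 1 = 22.

22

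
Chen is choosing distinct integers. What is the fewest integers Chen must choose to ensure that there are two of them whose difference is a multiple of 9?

Integers whose pairwise differences are multiples of 9 are exactly those sharing a remainder mod 9. The 9 residue classes mod 9 are the pigeonholes.
With 9 integers one could put 1 in each residue class and have no class reach 2.
The 10th integer pushes some class to 2, so 9·1 + 1 = 10.

10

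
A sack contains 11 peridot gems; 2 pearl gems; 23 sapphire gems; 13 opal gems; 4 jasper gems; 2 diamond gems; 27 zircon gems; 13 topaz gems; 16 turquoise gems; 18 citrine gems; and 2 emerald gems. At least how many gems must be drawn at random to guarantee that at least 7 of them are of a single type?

Put each drawn gem into a box by type. The largest draw with every box below 7 takes min(count, 6) from each type; types with fewer than 6 contribute all they have.
Σ min(cᵢ, 6) = 6 + 2 + 6 + 6 + 4 + 2 + 6 + 6 + 6 + 6 + 2 = 52.
Draw number 52 + 1 = 53 must push one box to 7.

53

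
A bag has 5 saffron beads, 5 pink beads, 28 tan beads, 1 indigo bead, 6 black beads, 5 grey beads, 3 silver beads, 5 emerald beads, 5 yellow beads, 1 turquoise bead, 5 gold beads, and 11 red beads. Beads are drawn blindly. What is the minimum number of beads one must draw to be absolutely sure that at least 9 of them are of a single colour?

58

By pigeonhole, put each drawn bead into a box by colour. The largest draw with every box below 9 takes min(count, 8) from each colour; colours with fewer than 8 contribute all they have.
Σ min(cᵢ, 8) = 5 + 5 + 8 + 1 + 6 + 5 + 3 + 5 + 5 + 1 + 5 + 8 = 57.
Draw number 57 + 1 = 58 must push one box to 9.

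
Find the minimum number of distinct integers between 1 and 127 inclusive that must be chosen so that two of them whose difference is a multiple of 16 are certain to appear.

17

Integers whose pairwise differences are multiples of 16 are exactly those sharing a remainder mod 16. By pigeonhole, the 16 residue classes mod 16 are the pigeonholes.
With 16 integers one could put 1 in each residue class and have no class reach 2.
The 17th integer pushes some class to 2, so 16·1 + 1 = 17.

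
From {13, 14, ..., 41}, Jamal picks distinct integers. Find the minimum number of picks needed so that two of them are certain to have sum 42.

Two chosen integers sum to 42 exactly when both halves of some pair {x, 42−x} with 13 ≤ x ≤ 42−x ≤ 29 are chosen — 8 such pairs.
The remaining 13 elements (those with no distinct partner in range) can never complete a 42-sum, so the worst case takes all of them and one from each pair: 13 + 8 = 21.
The 22nd integer has to be the second member of some pair, so 21 + 1 = 22.

22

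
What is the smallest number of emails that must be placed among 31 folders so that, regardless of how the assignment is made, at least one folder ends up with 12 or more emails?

With 341 emails one could put exactly 11 in each of the 31 folders, and no folder would reach 12.
One more email must land in a folder that already has 11, giving it 12.
So 31 × 11 + 1 = 342 emails are required.

342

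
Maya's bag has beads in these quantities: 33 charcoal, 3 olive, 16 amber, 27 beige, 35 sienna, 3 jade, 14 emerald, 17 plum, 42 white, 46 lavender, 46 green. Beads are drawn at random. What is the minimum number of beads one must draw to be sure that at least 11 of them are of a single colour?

97

By pigeonhole, the 11 colours are the holes; the beads drawn are the pigeons.
To avoid 11 of any one colour, the worst case takes at most 10 of each colour, or every bead of a colour that has fewer than 10.
That gives 10 + 3 + 10 + 10 + 10 + 3 + 10 + 10 + 10 + 10 + 10 = 96 beads with no colour reaching 11.
The next bead forces some colour to 11, so 96 + 1 = 97.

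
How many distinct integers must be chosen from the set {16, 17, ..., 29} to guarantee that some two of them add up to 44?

Group the elements by complementary pair {x, 44−x}: {16,28}, {17,27}, {18,26}, …, giving 6 two-element pairs; the single value 22 (it cannot pair with itself since the integers are distinct); and 1 integer whose partner 44−x falls outside [16,29].
By the pigeonhole principle, treating each of those 8 groups as a pigeonhole, one can pick one integer per group — 8 integers — with no two summing to 44.
The 9th integer lands in an occupied pair, forcing a sum of 44.

9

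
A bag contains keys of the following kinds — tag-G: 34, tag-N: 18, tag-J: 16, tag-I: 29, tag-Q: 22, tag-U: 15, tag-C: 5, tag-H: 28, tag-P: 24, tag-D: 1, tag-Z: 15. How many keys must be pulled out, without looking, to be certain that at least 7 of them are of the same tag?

By the pigeonhole principle, the 11 tags are the holes; the keys drawn are the pigeons.
To avoid 7 of any one tag, the worst case takes at most 6 of each tag, or every key of a tag that has fewer than 6.
That gives 6 + 6 + 6 + 6 + 6 + 6 + 5 + 6 + 6 + 1 + 6 = 60 keys with no tag reaching 7.
The next key forces some tag to 7, so 60 + 1 = 61.

61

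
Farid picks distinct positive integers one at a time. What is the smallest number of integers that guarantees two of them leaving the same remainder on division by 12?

The 12 residue classes mod 12 are the pigeonholes.
With 12 integers one could put 1 in each residue class and have no class reach 2.
The 13th integer pushes some class to 2, so 12·1 + 1 = 13.

13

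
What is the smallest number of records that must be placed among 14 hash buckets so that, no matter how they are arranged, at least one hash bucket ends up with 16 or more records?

211

With 210 records one could put exactly 15 in each of the 14 hash buckets, and no hash bucket would reach 16.
Pigeonhole: one more record must land in a hash bucket that already has 15, giving it 16.
So 14 × 15 + 1 = 211 records are required.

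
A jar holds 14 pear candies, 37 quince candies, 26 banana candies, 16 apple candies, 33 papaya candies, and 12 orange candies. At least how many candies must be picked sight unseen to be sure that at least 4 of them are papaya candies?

In the worst case for collecting papaya candies, every non-papaya candy comes out first.
There are 14 + 37 + 26 + 16 + 12 = 105 non-papaya candies altogether.
After those, each further candy must be papaya, so 105 + 4 = 109 draws guarantee 4 papaya candies.

109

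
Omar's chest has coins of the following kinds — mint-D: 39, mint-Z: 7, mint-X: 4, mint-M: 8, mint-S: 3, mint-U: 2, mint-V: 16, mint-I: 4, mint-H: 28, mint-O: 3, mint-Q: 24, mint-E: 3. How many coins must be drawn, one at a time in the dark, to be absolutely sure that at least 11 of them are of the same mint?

75

By the pigeonhole principle, put each drawn coin into a box by mint. The largest draw with every box below 11 takes min(count, 10) from each mint; mints with fewer than 10 contribute all they have.
Σ min(cᵢ, 10) = 10 + 7 + 4 + 8 + 3 + 2 + 10 + 4 + 10 + 3 + 10 + 3 = 74.
Draw number 74 + 1 = 75 must push one box to 11.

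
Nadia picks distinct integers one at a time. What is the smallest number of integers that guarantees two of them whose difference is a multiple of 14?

15

Integers whose pairwise differences are multiples of 14 are exactly those sharing a remainder mod 14. The 14 residue classes mod 14 are the pigeonholes.
With 14 integers one could put 1 in each residue class and have no class reach 2.
The 15th integer pushes some class to 2, so 14·1 + 1 = 15.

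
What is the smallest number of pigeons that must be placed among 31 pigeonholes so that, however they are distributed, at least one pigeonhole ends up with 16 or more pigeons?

466

With 465 pigeons one could put exactly 15 in each of the 31 pigeonholes, and no pigeonhole would reach 16.
One more pigeon must land in a pigeonhole that already has 15, giving it 16.
So 31 × 15 + 1 = 466 pigeons are required.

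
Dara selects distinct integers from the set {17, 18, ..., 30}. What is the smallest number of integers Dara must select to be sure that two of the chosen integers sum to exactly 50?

10

Group the elements by complementary pair {x, 50−x}: {20,30}, {21,29}, {22,28}, …, giving 5 two-element pairs, the single value 25 (it cannot pair with itself since the integers are distinct), and 3 integers whose partner 50−x falls outside [17,30].
Treating each of those 9 groups as a pigeonhole, one can pick one integer per group — 9 integers — with no two summing to 50.
The 10th integer lands in an occupied pair, forcing a sum of 50.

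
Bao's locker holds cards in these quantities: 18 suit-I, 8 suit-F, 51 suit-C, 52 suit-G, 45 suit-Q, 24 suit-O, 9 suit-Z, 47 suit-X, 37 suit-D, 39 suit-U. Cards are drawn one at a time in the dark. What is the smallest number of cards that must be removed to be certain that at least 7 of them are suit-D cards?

In the worst case for collecting suit-D cards, every non-suit-D card comes out first.
There are 18 + 8 + 51 + 52 + 45 + 24 + 9 + 47 + 39 = 293 non-suit-D cards altogether.
After those, each further card must be suit-D, so 293 + 7 = 300 draws guarantee 7 suit-D cards.

300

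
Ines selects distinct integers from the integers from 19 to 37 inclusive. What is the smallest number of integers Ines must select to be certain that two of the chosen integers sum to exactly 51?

A set avoiding the sum 51 can contain at most one of each pair {x, 51−x}, plus the 5 elements whose complement lies outside the range.
The integers 26, …, 37 (12 of them) are such a set: any two sum to at least 26+27 = 53 > 51.
Any 13th integer completes one of the 7 pairs, so 13 choices force a sum of 51.

13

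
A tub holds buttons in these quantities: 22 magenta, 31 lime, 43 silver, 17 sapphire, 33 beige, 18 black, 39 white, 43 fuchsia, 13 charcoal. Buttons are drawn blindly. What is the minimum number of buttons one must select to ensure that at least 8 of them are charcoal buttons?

In the worst case for collecting charcoal buttons, every non-charcoal button comes out first.
There are 22 + 31 + 43 + 17 + 33 + 18 + 39 + 43 = 246 non-charcoal buttons altogether.
After those, each further button must be charcoal, so 246 + 8 = 254 draws guarantee 8 charcoal buttons.

254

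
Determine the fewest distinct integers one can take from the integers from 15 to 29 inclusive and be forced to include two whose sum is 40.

11

Group the elements by complementary pair {x, 40−x}: {15,25}, {16,24}, {17,23}, …, giving 5 two-element pairs; the single value 20 (it cannot pair with itself since the integers are distinct); and 4 integers whose partner 40−x falls outside [15,29].
By the pigeonhole principle, treating each of those 10 groups as a pigeonhole, one can pick one integer per group — 10 integers — with no two summing to 40.
The 11th integer lands in an occupied pair, forcing a sum of 40.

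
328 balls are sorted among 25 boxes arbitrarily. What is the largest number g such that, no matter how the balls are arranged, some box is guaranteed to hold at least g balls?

By pigeonhole, the 25 boxes are the holes and the 328 balls are the pigeons.
If every box held at most 13 balls, the total would be at most 25 × 13 = 325, which is less than 328.
So some box holds at least ⌈328/25⌉ = 14 balls.

14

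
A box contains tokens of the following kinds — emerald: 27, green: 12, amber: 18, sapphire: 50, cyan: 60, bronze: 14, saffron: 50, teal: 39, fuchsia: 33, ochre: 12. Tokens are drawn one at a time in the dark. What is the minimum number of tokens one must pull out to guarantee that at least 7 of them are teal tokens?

In the worst case for collecting teal tokens, every non-teal token comes out first.
There are 27 + 12 + 18 + 50 + 60 + 14 + 50 + 33 + 12 = 276 non-teal tokens altogether.
After those, each further token must be teal, so 276 + 7 = 283 draws guarantee 7 teal tokens.

283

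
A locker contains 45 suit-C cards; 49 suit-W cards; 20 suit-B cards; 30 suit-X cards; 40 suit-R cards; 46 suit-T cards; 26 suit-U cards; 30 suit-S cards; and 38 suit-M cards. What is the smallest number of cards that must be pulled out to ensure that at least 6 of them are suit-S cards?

300

In the worst case for collecting suit-S cards, every non-suit-S card comes out first.
There are 45 + 49 + 20 + 30 + 40 + 46 + 26 + 38 = 294 non-suit-S cards altogether.
After those, each further card must be suit-S, so 294 + 6 = 300 draws guarantee 6 suit-S cards.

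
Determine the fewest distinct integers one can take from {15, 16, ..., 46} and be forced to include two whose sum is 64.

19

Two chosen integers sum to 64 exactly when both halves of some pair {x, 64−x} with 18 ≤ x ≤ 64−x ≤ 46 are chosen — 14 such pairs.
The remaining 4 elements (those with no distinct partner in range) can never complete a 64-sum, so the worst case takes all of them and one from each pair: 4 + 14 = 18.
By the pigeonhole principle, the 19th integer has to be the second member of some pair, so 18 + 1 = 19.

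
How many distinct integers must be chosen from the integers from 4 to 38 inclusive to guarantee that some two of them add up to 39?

20

A set avoiding the sum 39 can contain at most one of each pair {x, 39−x}, plus the 3 elements whose complement lies outside the range.
The integers 20, …, 38 (19 of them) are such a set: any two sum to at least 20+21 = 41 > 39.
Pigeonhole: any 20th integer completes one of the 16 pairs, so 20 choices force a sum of 39.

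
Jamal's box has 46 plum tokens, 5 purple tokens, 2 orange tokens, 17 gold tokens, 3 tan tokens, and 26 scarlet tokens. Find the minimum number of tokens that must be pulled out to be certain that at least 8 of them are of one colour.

32

By pigeonhole, the 6 colours are the holes; the tokens drawn are the pigeons.
To avoid 8 of any one colour, the worst case takes at most 7 of each colour, or every token of a colour that has fewer than 7.
That gives 7 + 5 + 2 + 7 + 3 + 7 = 31 tokens with no colour reaching 8.
The next token forces some colour to 8, so 31 + 1 = 32.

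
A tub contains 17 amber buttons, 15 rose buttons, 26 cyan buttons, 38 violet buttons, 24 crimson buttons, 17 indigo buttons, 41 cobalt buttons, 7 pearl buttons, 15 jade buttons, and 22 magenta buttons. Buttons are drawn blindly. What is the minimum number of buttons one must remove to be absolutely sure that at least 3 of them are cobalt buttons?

In the worst case for collecting cobalt buttons, every non-cobalt button comes out first.
There are 17 + 15 + 26 + 38 + 24 + 17 + 7 + 15 + 22 = 181 non-cobalt buttons altogether.
After those, each further button must be cobalt, so 181 + 3 = 184 draws guarantee 3 cobalt buttons.

184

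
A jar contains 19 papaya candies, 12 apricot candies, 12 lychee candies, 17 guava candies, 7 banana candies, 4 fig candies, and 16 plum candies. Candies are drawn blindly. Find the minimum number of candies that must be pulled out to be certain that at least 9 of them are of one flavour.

By pigeonhole, put each drawn candy into a box by flavour. The largest draw with every box below 9 takes min(count, 8) from each flavour; flavours with fewer than 8 contribute all they have.
Σ min(cᵢ, 8) = 8 + 8 + 8 + 8 + 7 + 4 + 8 = 51.
Draw number 51 + 1 = 52 must push one box to 9.

52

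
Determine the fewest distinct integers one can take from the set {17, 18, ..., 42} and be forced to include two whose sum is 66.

18

A set avoiding the sum 66 can contain at most one of each pair {x, 66−x}, plus the 8 elements whose complement lies outside the range or equal to its own complement.
The integers 17, …, 33 (17 of them) are such a set: any two sum to at least 17+18 = 35 and at most 32+33 = 65 < 66.
Pigeonhole: any 18th integer completes one of the 9 pairs, so 18 choices force a sum of 66.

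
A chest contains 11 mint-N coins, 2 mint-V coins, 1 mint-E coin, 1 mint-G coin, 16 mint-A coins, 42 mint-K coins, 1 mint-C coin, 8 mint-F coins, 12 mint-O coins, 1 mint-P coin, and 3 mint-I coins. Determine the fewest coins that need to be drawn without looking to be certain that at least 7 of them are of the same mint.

40

Put each drawn coin into a box by mint. The largest draw with every box below 7 takes min(count, 6) from each mint; mints with fewer than 6 contribute all they have.
Σ min(cᵢ, 6) = 6 + 2 + 1 + 1 + 6 + 6 + 1 + 6 + 6 + 1 + 3 = 39.
Draw number 39 + 1 = 40 must push one box to 7.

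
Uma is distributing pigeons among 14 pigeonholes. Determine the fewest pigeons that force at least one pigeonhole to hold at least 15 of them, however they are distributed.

With 196 pigeons one could put exactly 14 in each of the 14 pigeonholes, and no pigeonhole would reach 15.
By pigeonhole, one more pigeon must land in a pigeonhole that already has 14, giving it 15.
So 14 × 14 + 1 = 197 pigeons are required.

197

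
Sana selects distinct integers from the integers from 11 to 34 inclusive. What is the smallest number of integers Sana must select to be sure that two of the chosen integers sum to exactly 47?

A set avoiding the sum 47 can contain at most one of each pair {x, 47−x}, plus the 2 elements whose complement lies outside the range.
The integers 11, …, 23 (13 of them) are such a set: any two sum to at least 11+12 = 23 and at most 22+23 = 45 < 47.
Any 14th integer completes one of the 11 pairs, so 14 choices force a sum of 47.

14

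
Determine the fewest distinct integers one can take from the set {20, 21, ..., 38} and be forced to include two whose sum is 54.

13

A set avoiding the sum 54 can contain at most one of each pair {x, 54−x}, plus the 5 elements whose complement lies outside the range or equal to its own complement.
The integers 27, …, 38 (12 of them) are such a set: any two sum to at least 27+28 = 55 > 54.
Pigeonhole: any 13th integer completes one of the 7 pairs, so 13 choices force a sum of 54.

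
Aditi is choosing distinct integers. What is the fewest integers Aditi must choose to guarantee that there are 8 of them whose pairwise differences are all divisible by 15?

106

Integers whose pairwise differences are multiples of 15 are exactly those sharing a remainder mod 15. The 15 residue classes mod 15 are the pigeonholes.
With 105 integers one could put 7 in each residue class and have no class reach 8.
The 106th integer pushes some class to 8, so 15·7 + 1 = 106.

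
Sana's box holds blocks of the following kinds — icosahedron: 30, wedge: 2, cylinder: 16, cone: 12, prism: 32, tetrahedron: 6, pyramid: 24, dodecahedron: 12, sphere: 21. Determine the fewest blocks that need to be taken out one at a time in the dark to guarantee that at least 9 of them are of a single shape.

65

By pigeonhole, put each drawn block into a box by shape. The largest draw with every box below 9 takes min(count, 8) from each shape; shapes with fewer than 8 contribute all they have.
Σ min(cᵢ, 8) = 8 + 2 + 8 + 8 + 8 + 6 + 8 + 8 + 8 = 64.
Draw number 64 + 1 = 65 must push one box to 9.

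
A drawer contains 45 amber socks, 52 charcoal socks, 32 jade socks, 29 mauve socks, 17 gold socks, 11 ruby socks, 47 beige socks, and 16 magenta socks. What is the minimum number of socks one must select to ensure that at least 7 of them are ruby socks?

245

In the worst case for collecting ruby socks, every non-ruby sock comes out first.
There are 45 + 52 + 32 + 29 + 17 + 47 + 16 = 238 non-ruby socks altogether.
After those, each further sock must be ruby, so 238 + 7 = 245 draws guarantee 7 ruby socks.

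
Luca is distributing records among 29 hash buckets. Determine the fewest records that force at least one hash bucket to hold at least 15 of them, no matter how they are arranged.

With 406 records one could put exactly 14 in each of the 29 hash buckets, and no hash bucket would reach 15.
One more record must land in a hash bucket that already has 14, giving it 15.
So 29 × 14 + 1 = 407 records are required.

407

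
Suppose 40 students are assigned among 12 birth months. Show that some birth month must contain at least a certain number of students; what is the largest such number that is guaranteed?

4

The 12 birth months are the holes and the 40 students are the pigeons.
If every birth month held at most 3 students, the total would be at most 12 × 3 = 36, which is less than 40.
So some birth month holds at least ⌈40/12⌉ = 4 students.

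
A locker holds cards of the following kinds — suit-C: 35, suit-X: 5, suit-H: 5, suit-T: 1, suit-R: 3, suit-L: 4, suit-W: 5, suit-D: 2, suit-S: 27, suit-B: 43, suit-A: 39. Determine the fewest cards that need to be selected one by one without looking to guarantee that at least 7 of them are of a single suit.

50

The 11 suits are the holes; the cards drawn are the pigeons.
To avoid 7 of any one suit, the worst case takes at most 6 of each suit, or every card of a suit that has fewer than 6.
That gives 6 + 5 + 5 + 1 + 3 + 4 + 5 + 2 + 6 + 6 + 6 = 49 cards with no suit reaching 7.
The next card forces some suit to 7, so 49 + 1 = 50.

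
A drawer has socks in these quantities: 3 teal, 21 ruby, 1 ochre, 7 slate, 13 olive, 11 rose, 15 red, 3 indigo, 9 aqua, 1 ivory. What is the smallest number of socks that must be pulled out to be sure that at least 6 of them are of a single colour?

Put each drawn sock into a box by colour. The largest draw with every box below 6 takes min(count, 5) from each colour; colours with fewer than 5 contribute all they have.
Σ min(cᵢ, 5) = 3 + 5 + 1 + 5 + 5 + 5 + 5 + 3 + 5 + 1 = 38.
Draw number 38 + 1 = 39 must push one box to 6.

39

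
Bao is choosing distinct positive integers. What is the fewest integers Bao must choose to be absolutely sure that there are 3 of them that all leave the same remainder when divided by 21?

Pigeonhole: the 21 residue classes mod 21 are the pigeonholes.
With 42 integers one could put 2 in each residue class and have no class reach 3.
The 43rd integer pushes some class to 3, so 21·2 + 1 = 43.

43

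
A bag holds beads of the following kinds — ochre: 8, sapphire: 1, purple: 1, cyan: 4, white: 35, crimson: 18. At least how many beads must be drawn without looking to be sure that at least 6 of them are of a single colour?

By pigeonhole, put each drawn bead into a box by colour. The largest draw with every box below 6 takes min(count, 5) from each colour; colours with fewer than 5 contribute all they have.
Σ min(cᵢ, 5) = 5 + 1 + 1 + 4 + 5 + 5 = 21.
Draw number 21 + 1 = 22 must push one box to 6.

22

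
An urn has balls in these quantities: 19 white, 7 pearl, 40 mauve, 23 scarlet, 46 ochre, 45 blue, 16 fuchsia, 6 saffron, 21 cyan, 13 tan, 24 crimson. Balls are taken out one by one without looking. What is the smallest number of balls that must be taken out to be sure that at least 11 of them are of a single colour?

104

An adversary could hand out at most 10 balls per colour (pearl, saffron run out sooner): 10 + 7 + 10 + 10 + 10 + 10 + 10 + 6 + 10 + 10 + 10 = 103 balls and still no colour has 11.
One more ball lands in a colour already at 10, so 104 draws are enough and 103 are not.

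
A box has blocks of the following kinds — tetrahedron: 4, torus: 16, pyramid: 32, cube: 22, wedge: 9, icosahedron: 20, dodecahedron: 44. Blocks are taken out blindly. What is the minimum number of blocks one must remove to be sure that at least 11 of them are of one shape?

By the pigeonhole principle, the 7 shapes are the holes; the blocks drawn are the pigeons.
To avoid 11 of any one shape, the worst case takes at most 10 of each shape, or every block of a shape that has fewer than 10.
That gives 4 + 10 + 10 + 10 + 9 + 10 + 10 = 63 blocks with no shape reaching 11.
The next block forces some shape to 11, so 63 + 1 = 64.

64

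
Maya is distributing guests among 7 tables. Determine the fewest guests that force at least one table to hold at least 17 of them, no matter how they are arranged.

113

With 112 guests one could put exactly 16 in each of the 7 tables, and no table would reach 17.
One more guest must land in a table that already has 16, giving it 17.
So 7 × 16 + 1 = 113 guests are required.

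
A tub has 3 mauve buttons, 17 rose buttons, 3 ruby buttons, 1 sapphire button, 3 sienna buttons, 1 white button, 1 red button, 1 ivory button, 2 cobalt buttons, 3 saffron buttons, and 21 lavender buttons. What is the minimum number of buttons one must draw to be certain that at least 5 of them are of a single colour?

By the pigeonhole principle, the 11 colours are the holes; the buttons drawn are the pigeons.
To avoid 5 of any one colour, the worst case takes at most 4 of each colour, or every button of a colour that has fewer than 4.
That gives 3 + 4 + 3 + 1 + 3 + 1 + 1 + 1 + 2 + 3 + 4 = 26 buttons with no colour reaching 5.
The next button forces some colour to 5, so 26 + 1 = 27.

27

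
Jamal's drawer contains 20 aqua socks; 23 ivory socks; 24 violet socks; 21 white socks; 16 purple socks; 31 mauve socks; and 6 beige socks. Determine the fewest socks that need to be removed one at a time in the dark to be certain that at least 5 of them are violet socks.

122

In the worst case for collecting violet socks, every non-violet sock comes out first.
There are 20 + 23 + 21 + 16 + 31 + 6 = 117 non-violet socks altogether.
After those, each further sock must be violet, so 117 + 5 = 122 draws guarantee 5 violet socks.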